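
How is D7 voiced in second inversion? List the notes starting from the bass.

In root position, D7 is D–F#–A–C.
Second inversion puts the fifth (A) in the bass.

A C D F#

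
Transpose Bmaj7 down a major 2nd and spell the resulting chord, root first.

A, C♯, E, G♯

Transposed root: B → A (major 2nd down). So we spell A major seventh:
- root: A
- major 3rd: C♯
- perfect 5th: E
- major 7th: G♯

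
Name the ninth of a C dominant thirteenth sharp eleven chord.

D

C dominant thirteenth sharp eleven is built on C; its 9th is a major 9th above the root.
A second above C uses the letter D, and the major 9th above C is D.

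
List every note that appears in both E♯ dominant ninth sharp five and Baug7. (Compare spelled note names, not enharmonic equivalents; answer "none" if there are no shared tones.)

D#, F##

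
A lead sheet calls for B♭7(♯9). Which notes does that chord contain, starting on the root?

Root Bb, quality dominant seventh sharp nine:
- root: Bb
- major 3rd: D
- perfect 5th: F
- minor 7th: Ab
- augmented 9th: C#

Bb D F Ab C#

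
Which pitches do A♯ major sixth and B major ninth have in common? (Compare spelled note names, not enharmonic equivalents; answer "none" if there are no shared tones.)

A♯ major sixth = A-sharp, C-double-sharp, E-sharp, F-double-sharp.
B major ninth = B, D-sharp, F-sharp, A-sharp, C-sharp.
Shared: A-sharp.

A-sharp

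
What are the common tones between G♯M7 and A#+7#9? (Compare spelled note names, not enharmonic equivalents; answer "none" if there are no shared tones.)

G♯

G♯M7: G♯ B♯ D♯ F𝄪
A#+7#9: A♯ C𝄪 E𝄪 G♯ B𝄪
Common to both → G♯.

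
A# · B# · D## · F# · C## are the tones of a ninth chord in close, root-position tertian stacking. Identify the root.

B#

Stacking in thirds gives B# – D## – F# – A# – C##, so B# is the root — B# dominant ninth flat five.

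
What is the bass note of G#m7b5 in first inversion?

G#m7b5 in root position is G#–B–D–F#.
First inversion places the third in the bass, which is B.

B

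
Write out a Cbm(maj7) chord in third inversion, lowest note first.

Bb, Cb, Ebb, Gb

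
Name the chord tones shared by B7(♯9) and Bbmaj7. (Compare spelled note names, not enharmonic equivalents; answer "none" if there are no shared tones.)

B7(♯9) = B, D#, F#, A, C##.
Bbmaj7 = Bb, D, F, A.
Shared: A.

A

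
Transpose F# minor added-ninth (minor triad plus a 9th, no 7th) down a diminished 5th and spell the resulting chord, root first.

B#, D#, F##, C##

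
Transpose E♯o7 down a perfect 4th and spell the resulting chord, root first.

A perfect 4th down from E# is B#, so the new chord is B# diminished seventh.
Root: B#
Minor 3rd (3rd): D#
Diminished 5th (5th): F#
Diminished 7th (7th): A

B#, D#, F#, A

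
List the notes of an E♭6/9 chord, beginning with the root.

Eb, G, Bb, C, F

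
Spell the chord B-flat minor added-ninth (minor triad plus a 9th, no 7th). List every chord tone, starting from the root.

Root Bb, quality minor added-ninth:
Root: Bb
Minor 3rd (3rd): Db
Perfect 5th (5th): F
Major 9th (9th): C

Bb – Db – F – C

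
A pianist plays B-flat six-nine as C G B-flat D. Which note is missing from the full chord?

F

The full B-flat six-nine chord is B-flat, D, F, G, C.
Comparing with the voicing, the perfect 5th (5th) — F — is absent.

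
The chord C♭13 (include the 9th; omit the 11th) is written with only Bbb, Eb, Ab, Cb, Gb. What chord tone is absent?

Db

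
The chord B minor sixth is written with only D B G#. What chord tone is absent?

The full B minor sixth chord is B, D, F#, G#.
Comparing with the voicing, the perfect 5th (5th) — F# — is absent.

F#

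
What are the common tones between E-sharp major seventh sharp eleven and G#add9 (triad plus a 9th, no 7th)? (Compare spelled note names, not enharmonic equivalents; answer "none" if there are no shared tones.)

B#

E-sharp major seventh sharp eleven = E#, G##, B#, D##, A##.
G#add9 = G#, B#, D#, A#.
Shared: B#.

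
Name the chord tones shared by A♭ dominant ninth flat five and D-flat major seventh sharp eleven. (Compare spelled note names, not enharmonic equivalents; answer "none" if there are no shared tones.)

Ab  C

A♭ dominant ninth flat five: Ab C Ebb Gb Bb
D-flat major seventh sharp eleven: Db F Ab C G
Common to both → Ab, C.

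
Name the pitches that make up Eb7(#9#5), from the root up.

Eb, G, B, Db, F#

Root Eb, quality dominant seventh sharp nine sharp five:
Eb — root
G — major 3rd
B — augmented 5th
Db — minor 7th
F# — augmented 9th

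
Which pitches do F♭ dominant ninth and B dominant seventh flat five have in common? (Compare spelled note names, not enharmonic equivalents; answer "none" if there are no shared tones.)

F♭ dominant ninth = F-flat, A-flat, C-flat, E-double-flat, G-flat.
B dominant seventh flat five = B, D-sharp, F, A.
Shared: none.

none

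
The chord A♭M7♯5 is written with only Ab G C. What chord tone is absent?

E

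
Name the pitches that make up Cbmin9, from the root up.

Cbmin9 is a minor ninth built on Cb.
root → Cb
3rd (minor 3rd) → Ebb
5th (perfect 5th) → Gb
7th (minor 7th) → Bbb
9th (major 9th) → Db

Cb  Ebb  Gb  Bbb  Db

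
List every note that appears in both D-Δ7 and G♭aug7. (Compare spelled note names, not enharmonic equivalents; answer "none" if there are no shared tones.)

D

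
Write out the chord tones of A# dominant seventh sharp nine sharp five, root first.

A#, C##, E##, G#, B##

A# dominant seventh sharp nine sharp five is a dominant seventh sharp nine sharp five built on A#.
root → A#
3rd (major 3rd) → C##
5th (augmented 5th) → E##
7th (minor 7th) → G#
9th (augmented 9th) → B##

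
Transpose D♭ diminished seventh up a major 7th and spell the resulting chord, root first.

C  E-flat  G-flat  B-double-flat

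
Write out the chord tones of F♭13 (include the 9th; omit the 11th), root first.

Fb  Ab  Cb  Ebb  Gb  Db

F♭13: dominant thirteenth on Fb.
Root: Fb
Major 3rd (3rd): Ab
Perfect 5th (5th): Cb
Minor 7th (7th): Ebb
Major 9th (9th): Gb
Major 13th (13th): Db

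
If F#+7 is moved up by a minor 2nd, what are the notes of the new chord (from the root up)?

G – B – D♯ – F

Transposed root: F♯ → G (minor 2nd up). So we spell G augmented seventh:
Root: G
Major 3rd (3rd): B
Augmented 5th (5th): D♯
Minor 7th (7th): F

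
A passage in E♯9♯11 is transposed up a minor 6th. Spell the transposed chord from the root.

C# – E# – G# – B – D# – F##

A minor 6th up from E# is C#, so the new chord is C# dominant ninth sharp eleven.
C# — root
E# — major 3rd
G# — perfect 5th
B — minor 7th
D# — major 9th
F## — augmented 11th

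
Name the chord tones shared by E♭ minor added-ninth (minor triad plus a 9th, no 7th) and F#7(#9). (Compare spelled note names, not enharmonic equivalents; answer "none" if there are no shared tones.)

none

E♭ minor added-ninth = E♭, G♭, B♭, F.
F#7(#9) = F♯, A♯, C♯, E, G𝄪.
Shared: none.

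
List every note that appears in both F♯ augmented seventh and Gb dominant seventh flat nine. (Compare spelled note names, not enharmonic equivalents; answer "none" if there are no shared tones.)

F♯ augmented seventh = F-sharp, A-sharp, C-double-sharp, E.
Gb dominant seventh flat nine = G-flat, B-flat, D-flat, F-flat, A-double-flat.
Shared: none.

none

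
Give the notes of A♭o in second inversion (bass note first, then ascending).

Ebb  Ab  Cb

A♭o = Ab–Cb–Ebb; second inversion → fifth (Ebb) lowest.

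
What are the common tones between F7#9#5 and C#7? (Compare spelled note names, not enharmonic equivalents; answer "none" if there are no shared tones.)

C#  G#

F7#9#5 = F, A, C#, Eb, G#.
C#7 = C#, E#, G#, B.
Shared: C#, G#.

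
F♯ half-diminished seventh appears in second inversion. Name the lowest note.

C

F♯ half-diminished seventh in root position is F♯–A–C–E.
Second inversion places the fifth in the bass, which is C.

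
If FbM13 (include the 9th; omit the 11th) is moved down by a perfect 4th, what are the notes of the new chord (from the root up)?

Fb down a perfect 4th → Cb. New chord: Cb major thirteenth.
Root: Cb
Major 3rd (3rd): Eb
Perfect 5th (5th): Gb
Major 7th (7th): Bb
Major 9th (9th): Db
Major 13th (13th): Ab

Cb – Eb – Gb – Bb – Db – Ab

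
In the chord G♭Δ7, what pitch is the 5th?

G♭Δ7 is built on Gb; its 5th is a perfect 5th above the root.
A fifth above G uses the letter D, and the perfect 5th above Gb is Db.

Db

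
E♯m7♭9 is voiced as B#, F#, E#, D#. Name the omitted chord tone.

G#

The full E♯m7♭9 chord is E#, G#, B#, D#, F#.
Comparing with the voicing, the minor 3rd (3rd) — G# — is absent.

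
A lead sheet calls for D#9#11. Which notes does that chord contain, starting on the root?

D#9#11: dominant ninth sharp eleven on D#.
root → D#
3rd (major 3rd) → F##
5th (perfect 5th) → A#
7th (minor 7th) → C#
9th (major 9th) → E#
11th (augmented 11th) → G##

D# F## A# C# E# G##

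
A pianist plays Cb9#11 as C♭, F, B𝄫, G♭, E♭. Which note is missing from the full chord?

D♭

Cb9#11 = C♭, E♭, G♭, B𝄫, D♭, F. The voicing lacks the 9th (major 9th), D♭.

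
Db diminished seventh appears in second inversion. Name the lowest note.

Db diminished seventh in root position is D-flat–F-flat–A-double-flat–C-double-flat.
Second inversion places the fifth in the bass, which is A-double-flat.

A-double-flat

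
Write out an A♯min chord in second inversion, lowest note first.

E#, A#, C#

A♯min = A#–C#–E#; second inversion → fifth (E#) lowest.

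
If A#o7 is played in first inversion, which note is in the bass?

C♯

A#o7 in root position is A♯–C♯–E–G.
First inversion places the third in the bass, which is C♯.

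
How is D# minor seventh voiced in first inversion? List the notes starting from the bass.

In root position, D# minor seventh is D♯–F♯–A♯–C♯.
First inversion puts the third (F♯) in the bass.

F♯, A♯, C♯, D♯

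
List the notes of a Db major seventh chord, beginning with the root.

Db major seventh is a major seventh built on Db.
root → Db
3rd (major 3rd) → F
5th (perfect 5th) → Ab
7th (major 7th) → C

Db  F  Ab  C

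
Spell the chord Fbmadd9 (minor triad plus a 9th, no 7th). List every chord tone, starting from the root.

Fb  Abb  Cb  Gb

Root Fb, quality minor added-ninth:
Fb — root
Abb — minor 3rd
Cb — perfect 5th
Gb — major 9th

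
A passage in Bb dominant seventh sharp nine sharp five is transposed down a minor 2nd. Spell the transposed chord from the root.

A C# E# G B#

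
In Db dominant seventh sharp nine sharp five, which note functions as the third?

F

Db dominant seventh sharp nine sharp five is built on D-flat; its 3rd is a major 3rd above the root.
A third above D uses the letter F, and the major 3rd above D-flat is F.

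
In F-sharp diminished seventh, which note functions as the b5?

C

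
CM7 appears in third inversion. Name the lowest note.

B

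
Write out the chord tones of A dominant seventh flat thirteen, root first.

A, C-sharp, E, G, F

Root A, quality dominant seventh flat thirteen:
- root: A
- major 3rd: C-sharp
- perfect 5th: E
- minor 7th: G
- minor 13th: F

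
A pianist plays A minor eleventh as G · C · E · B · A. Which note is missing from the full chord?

A minor eleventh = A, C, E, G, B, D. The voicing lacks the 11th (perfect 11th), D.

D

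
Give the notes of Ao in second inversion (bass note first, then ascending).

E♭, A, C

Ao = A–C–E♭; second inversion → fifth (E♭) lowest.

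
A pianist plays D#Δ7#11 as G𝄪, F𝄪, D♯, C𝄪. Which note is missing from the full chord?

A♯

The full D#Δ7#11 chord is D♯, F𝄪, A♯, C𝄪, G𝄪.
Comparing with the voicing, the perfect 5th (5th) — A♯ — is absent.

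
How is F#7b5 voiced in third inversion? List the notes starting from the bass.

E, F#, A#, C

F#7b5 = F#–A#–C–E; third inversion → seventh (E) lowest.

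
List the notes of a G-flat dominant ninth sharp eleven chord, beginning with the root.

G-flat dominant ninth sharp eleven is a dominant ninth sharp eleven built on G-flat.
root → G-flat
3rd (major 3rd) → B-flat
5th (perfect 5th) → D-flat
7th (minor 7th) → F-flat
9th (major 9th) → A-flat
11th (augmented 11th) → C

G-flat B-flat D-flat F-flat A-flat C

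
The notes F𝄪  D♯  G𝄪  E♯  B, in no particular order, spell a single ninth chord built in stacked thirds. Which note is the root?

E♯

Arranged so that each adjacent pair is a third by letter name: E♯ – G𝄪 – B – D♯ – F𝄪.
The bottom of that stack, E♯, is the root (this is E♯ dominant ninth flat five).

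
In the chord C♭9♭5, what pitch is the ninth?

Root of C♭9♭5 = Cb. The 9th is a major 9th: Cb up a major 9th → Db.

Db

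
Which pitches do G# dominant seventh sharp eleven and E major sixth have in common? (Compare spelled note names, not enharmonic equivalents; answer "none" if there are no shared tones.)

G# dominant seventh sharp eleven = G-sharp, B-sharp, D-sharp, F-sharp, C-double-sharp.
E major sixth = E, G-sharp, B, C-sharp.
Shared: G-sharp.

G-sharp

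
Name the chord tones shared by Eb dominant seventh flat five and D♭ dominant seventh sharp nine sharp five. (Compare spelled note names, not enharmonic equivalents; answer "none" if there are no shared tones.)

D-flat

Eb dominant seventh flat five = E-flat, G, B-double-flat, D-flat.
D♭ dominant seventh sharp nine sharp five = D-flat, F, A, C-flat, E.
Shared: D-flat.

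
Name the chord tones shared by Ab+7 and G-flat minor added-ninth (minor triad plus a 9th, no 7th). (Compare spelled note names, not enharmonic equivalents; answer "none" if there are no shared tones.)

Ab, Gb

Ab+7: Ab C E Gb
G-flat minor added-ninth: Gb Bbb Db Ab
Common to both → Ab, Gb.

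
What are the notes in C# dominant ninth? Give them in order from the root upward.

C# dominant ninth is a dominant ninth built on C#.
C# — root
E# — major 3rd
G# — perfect 5th
B — minor 7th
D# — major 9th

C#  E#  G#  B  D#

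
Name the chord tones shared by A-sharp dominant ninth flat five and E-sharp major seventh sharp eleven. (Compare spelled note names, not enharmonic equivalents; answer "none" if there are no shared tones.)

B-sharp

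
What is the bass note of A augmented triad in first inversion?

A augmented triad in root position is A–C#–E#.
First inversion places the third in the bass, which is C#.

C#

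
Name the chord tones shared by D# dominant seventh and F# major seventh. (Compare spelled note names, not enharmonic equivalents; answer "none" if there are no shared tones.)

A-sharp C-sharp

D# dominant seventh: D-sharp F-double-sharp A-sharp C-sharp
F# major seventh: F-sharp A-sharp C-sharp E-sharp
Common to both → A-sharp, C-sharp.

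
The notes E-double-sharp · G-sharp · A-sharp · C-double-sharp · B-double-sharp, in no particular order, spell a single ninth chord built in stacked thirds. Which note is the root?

A-sharp

Stacking in thirds gives A-sharp – C-double-sharp – E-double-sharp – G-sharp – B-double-sharp, so A-sharp is the root — A-sharp dominant seventh sharp nine sharp five.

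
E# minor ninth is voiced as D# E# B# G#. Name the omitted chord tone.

F##

The full E# minor ninth chord is E#, G#, B#, D#, F##.
Comparing with the voicing, the major 9th (9th) — F## — is absent.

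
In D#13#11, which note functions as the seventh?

D#13#11 is built on D#; its 7th is a minor 7th above the root.
A seventh above D uses the letter C, and the minor 7th above D# is C#.

C#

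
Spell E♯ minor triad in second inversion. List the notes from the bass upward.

B# – E# – G#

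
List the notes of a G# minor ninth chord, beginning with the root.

Root G#, quality minor ninth:
root → G#
3rd (minor 3rd) → B
5th (perfect 5th) → D#
7th (minor 7th) → F#
9th (major 9th) → A#

G#, B, D#, F#, A#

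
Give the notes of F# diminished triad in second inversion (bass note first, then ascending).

C  F-sharp  A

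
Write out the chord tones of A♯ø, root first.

Root A#, quality half-diminished seventh:
A# — root
C# — minor 3rd
E — diminished 5th
G# — minor 7th

A#, C#, E, G#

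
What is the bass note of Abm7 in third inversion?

Gb

Abm7 = Ab–Cb–Eb–Gb. Third inversion → seventh in the bass = Gb.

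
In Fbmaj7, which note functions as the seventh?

Eb

Fbmaj7 is built on Fb; its 7th is a major 7th above the root.
A seventh above F uses the letter E, and the major 7th above Fb is Eb.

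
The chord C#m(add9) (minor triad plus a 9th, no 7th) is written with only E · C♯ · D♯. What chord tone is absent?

The full C#m(add9) chord is C♯, E, G♯, D♯.
Comparing with the voicing, the perfect 5th (5th) — G♯ — is absent.

G♯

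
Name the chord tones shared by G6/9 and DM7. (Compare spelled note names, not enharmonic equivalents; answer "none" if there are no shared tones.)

D, A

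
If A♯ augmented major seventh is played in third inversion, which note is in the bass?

A♯ augmented major seventh in root position is A♯–C𝄪–E𝄪–G𝄪.
Third inversion places the seventh in the bass, which is G𝄪.

G𝄪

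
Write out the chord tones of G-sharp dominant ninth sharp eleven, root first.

G♯ B♯ D♯ F♯ A♯ C𝄪

G-sharp dominant ninth sharp eleven is a dominant ninth sharp eleven built on G♯.
root → G♯
3rd (major 3rd) → B♯
5th (perfect 5th) → D♯
7th (minor 7th) → F♯
9th (major 9th) → A♯
11th (augmented 11th) → C𝄪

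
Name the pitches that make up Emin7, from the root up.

Emin7 is a minor seventh built on E.
Root: E
Minor 3rd (3rd): G
Perfect 5th (5th): B
Minor 7th (7th): D

E G B D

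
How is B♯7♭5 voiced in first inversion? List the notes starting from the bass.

D##, F#, A#, B#

B♯7♭5 = B#–D##–F#–A#; first inversion → third (D##) lowest.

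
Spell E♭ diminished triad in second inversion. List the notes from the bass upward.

B-double-flat  E-flat  G-flat

In root position, E♭ diminished triad is E-flat–G-flat–B-double-flat.
Second inversion puts the fifth (B-double-flat) in the bass.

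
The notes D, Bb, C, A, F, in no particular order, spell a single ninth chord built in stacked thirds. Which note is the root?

Arranged so that each adjacent pair is a third by letter name: Bb – D – F – A – C.
The bottom of that stack, Bb, is the root (this is Bb major ninth).

Bb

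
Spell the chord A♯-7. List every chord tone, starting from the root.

A# C# E# G#

Root A#, quality minor seventh:
A# — root
C# — minor 3rd
E# — perfect 5th
G# — minor 7th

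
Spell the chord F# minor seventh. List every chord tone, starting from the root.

F-sharp, A, C-sharp, E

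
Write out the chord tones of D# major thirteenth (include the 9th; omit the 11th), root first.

Root D-sharp, quality major thirteenth:
- root: D-sharp
- major 3rd: F-double-sharp
- perfect 5th: A-sharp
- major 7th: C-double-sharp
- major 9th: E-sharp
- major 13th: B-sharp

D-sharp, F-double-sharp, A-sharp, C-double-sharp, E-sharp, B-sharp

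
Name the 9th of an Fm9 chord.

G

Fm9 is built on F; its 9th is a major 9th above the root.
A second above F uses the letter G, and the major 9th above F is G.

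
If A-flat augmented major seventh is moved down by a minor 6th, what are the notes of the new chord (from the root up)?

C – E – G-sharp – B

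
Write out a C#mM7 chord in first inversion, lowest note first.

E – G# – B# – C#

C#mM7 = C#–E–G#–B#; first inversion → third (E) lowest.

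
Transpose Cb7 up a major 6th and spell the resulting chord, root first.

A♭, C, E♭, G♭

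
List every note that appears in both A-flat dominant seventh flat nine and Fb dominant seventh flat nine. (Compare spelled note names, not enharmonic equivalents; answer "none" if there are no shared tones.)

A-flat

A-flat dominant seventh flat nine: A-flat C E-flat G-flat B-double-flat
Fb dominant seventh flat nine: F-flat A-flat C-flat E-double-flat G-double-flat
Common to both → A-flat.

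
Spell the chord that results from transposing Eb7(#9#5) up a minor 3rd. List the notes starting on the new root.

A minor 3rd up from Eb is Gb, so the new chord is Gb dominant seventh sharp nine sharp five.
Root: Gb
Major 3rd (3rd): Bb
Augmented 5th (5th): D
Minor 7th (7th): Fb
Augmented 9th (9th): A

Gb, Bb, D, Fb, A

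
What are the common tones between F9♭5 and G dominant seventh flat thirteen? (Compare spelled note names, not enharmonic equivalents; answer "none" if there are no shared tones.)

F E♭ G

F9♭5 = F, A, C♭, E♭, G.
G dominant seventh flat thirteen = G, B, D, F, E♭.
Shared: F, E♭, G.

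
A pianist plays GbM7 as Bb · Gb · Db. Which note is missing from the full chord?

F

The full GbM7 chord is Gb, Bb, Db, F.
Comparing with the voicing, the major 7th (7th) — F — is absent.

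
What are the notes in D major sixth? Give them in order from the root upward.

D, F-sharp, A, B

D major sixth is a major sixth built on D.
- root: D
- major 3rd: F-sharp
- perfect 5th: A
- major 6th: B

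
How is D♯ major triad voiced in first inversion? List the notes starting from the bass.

D♯ major triad = D#–F##–A#; first inversion → third (F##) lowest.

F##, A#, D#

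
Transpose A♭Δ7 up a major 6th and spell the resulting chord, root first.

F A C E

Transposed root: A♭ → F (major 6th up). So we spell F major seventh:
root → F
3rd (major 3rd) → A
5th (perfect 5th) → C
7th (major 7th) → E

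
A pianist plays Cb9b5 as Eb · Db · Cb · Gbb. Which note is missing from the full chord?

Cb9b5 = Cb, Eb, Gbb, Bbb, Db. The voicing lacks the 7th (minor 7th), Bbb.

Bbb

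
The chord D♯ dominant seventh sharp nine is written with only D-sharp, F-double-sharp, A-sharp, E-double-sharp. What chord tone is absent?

The full D♯ dominant seventh sharp nine chord is D-sharp, F-double-sharp, A-sharp, C-sharp, E-double-sharp.
Comparing with the voicing, the minor 7th (7th) — C-sharp — is absent.

C-sharp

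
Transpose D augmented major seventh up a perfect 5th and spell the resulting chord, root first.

D up a perfect 5th → A. New chord: A augmented major seventh.
- root: A
- major 3rd: C-sharp
- augmented 5th: E-sharp
- major 7th: G-sharp

A  C-sharp  E-sharp  G-sharp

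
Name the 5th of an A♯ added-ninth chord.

Root of A♯ added-ninth = A-sharp. The 5th is a perfect 5th: A-sharp up a perfect 5th → E-sharp.

E-sharp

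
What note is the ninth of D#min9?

E#

Root of D#min9 = D#. The 9th is a major 9th: D# up a major 9th → E#.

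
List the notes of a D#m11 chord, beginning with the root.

D♯, F♯, A♯, C♯, E♯, G♯

Root D♯, quality minor eleventh:
Root: D♯
Minor 3rd (3rd): F♯
Perfect 5th (5th): A♯
Minor 7th (7th): C♯
Major 9th (9th): E♯
Perfect 11th (11th): G♯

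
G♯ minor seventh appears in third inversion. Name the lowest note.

G♯ minor seventh in root position is G-sharp–B–D-sharp–F-sharp.
Third inversion places the seventh in the bass, which is F-sharp.

F-sharp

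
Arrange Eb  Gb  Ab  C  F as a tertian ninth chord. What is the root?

Stacking in thirds gives F – Ab – C – Eb – Gb, so F is the root — F minor seventh flat nine.

F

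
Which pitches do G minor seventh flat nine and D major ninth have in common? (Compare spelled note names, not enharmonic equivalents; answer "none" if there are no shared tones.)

D

G minor seventh flat nine: G B-flat D F A-flat
D major ninth: D F-sharp A C-sharp E
Common to both → D.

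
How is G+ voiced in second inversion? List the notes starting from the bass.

D# G B

G+ = G–B–D#; second inversion → fifth (D#) lowest.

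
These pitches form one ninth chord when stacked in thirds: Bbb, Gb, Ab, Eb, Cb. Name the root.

Ab

Stacking in thirds gives Ab – Cb – Eb – Gb – Bbb, so Ab is the root — Ab minor seventh flat nine.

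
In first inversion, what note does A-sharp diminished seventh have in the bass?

C#

A-sharp diminished seventh = A#–C#–E–G. First inversion → third in the bass = C#.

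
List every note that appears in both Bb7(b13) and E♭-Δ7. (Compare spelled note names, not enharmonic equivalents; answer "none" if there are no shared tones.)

Bb – D – Gb

Bb7(b13): Bb D F Ab Gb
E♭-Δ7: Eb Gb Bb D
Common to both → Bb, D, Gb.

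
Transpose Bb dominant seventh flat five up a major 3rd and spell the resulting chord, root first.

D, F#, Ab, C

Transposed root: Bb → D (major 3rd up). So we spell D dominant seventh flat five:
D — root
F# — major 3rd
Ab — diminished 5th
C — minor 7th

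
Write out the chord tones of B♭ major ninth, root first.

Root B-flat, quality major ninth:
root → B-flat
3rd (major 3rd) → D
5th (perfect 5th) → F
7th (major 7th) → A
9th (major 9th) → C

B-flat  D  F  A  C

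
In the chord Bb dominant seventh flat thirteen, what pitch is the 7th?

Bb dominant seventh flat thirteen is built on Bb; its 7th is a minor 7th above the root.
A seventh above B uses the letter A, and the minor 7th above Bb is Ab.

Ab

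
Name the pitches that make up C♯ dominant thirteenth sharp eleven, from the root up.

C-sharp E-sharp G-sharp B D-sharp F-double-sharp A-sharp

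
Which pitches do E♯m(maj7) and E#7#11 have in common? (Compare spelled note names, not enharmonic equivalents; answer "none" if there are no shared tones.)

E♯m(maj7) = E♯, G♯, B♯, D𝄪.
E#7#11 = E♯, G𝄪, B♯, D♯, A𝄪.
Shared: E♯, B♯.

E♯, B♯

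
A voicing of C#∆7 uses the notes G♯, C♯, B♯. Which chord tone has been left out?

E♯

C#∆7 = C♯, E♯, G♯, B♯. The voicing lacks the 3rd (major 3rd), E♯.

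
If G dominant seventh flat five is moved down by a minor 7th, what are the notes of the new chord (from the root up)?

A, C-sharp, E-flat, G

G down a minor 7th → A. New chord: A dominant seventh flat five.
root → A
3rd (major 3rd) → C-sharp
5th (diminished 5th) → E-flat
7th (minor 7th) → G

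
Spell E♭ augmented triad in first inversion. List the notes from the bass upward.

G B E-flat

In root position, E♭ augmented triad is E-flat–G–B.
First inversion puts the third (G) in the bass.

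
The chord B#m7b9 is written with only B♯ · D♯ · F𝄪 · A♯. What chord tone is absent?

C♯

The full B#m7b9 chord is B♯, D♯, F𝄪, A♯, C♯.
Comparing with the voicing, the minor 9th (9th) — C♯ — is absent.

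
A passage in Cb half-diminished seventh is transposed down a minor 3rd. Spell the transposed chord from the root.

Ab Cb Ebb Gb

Transposed root: Cb → Ab (minor 3rd down). So we spell Ab half-diminished seventh:
- root: Ab
- minor 3rd: Cb
- diminished 5th: Ebb
- minor 7th: Gb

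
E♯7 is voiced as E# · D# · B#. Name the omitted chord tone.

The full E♯7 chord is E#, G##, B#, D#.
Comparing with the voicing, the major 3rd (3rd) — G## — is absent.

G##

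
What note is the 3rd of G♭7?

Root of G♭7 = Gb. The 3rd is a major 3rd: Gb up a major 3rd → Bb.

Bb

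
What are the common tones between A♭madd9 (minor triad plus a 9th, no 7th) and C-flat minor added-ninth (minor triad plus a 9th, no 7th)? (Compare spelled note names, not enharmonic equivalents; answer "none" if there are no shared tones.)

A♭madd9 = A♭, C♭, E♭, B♭.
C-flat minor added-ninth = C♭, E𝄫, G♭, D♭.
Shared: C♭.

C♭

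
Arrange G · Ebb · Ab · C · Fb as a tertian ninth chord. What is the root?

Fb

Arranged so that each adjacent pair is a third by letter name: Fb – Ab – C – Ebb – G.
The bottom of that stack, Fb, is the root (this is Fb dominant seventh sharp nine sharp five).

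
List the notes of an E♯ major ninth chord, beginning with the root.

E-sharp, G-double-sharp, B-sharp, D-double-sharp, F-double-sharp

E♯ major ninth is a major ninth built on E-sharp.
root → E-sharp
3rd (major 3rd) → G-double-sharp
5th (perfect 5th) → B-sharp
7th (major 7th) → D-double-sharp
9th (major 9th) → F-double-sharp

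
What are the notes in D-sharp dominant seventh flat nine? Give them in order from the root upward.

Root D-sharp, quality dominant seventh flat nine:
Root: D-sharp
Major 3rd (3rd): F-double-sharp
Perfect 5th (5th): A-sharp
Minor 7th (7th): C-sharp
Minor 9th (9th): E

D-sharp  F-double-sharp  A-sharp  C-sharp  E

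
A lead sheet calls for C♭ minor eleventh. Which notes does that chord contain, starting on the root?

C-flat – E-double-flat – G-flat – B-double-flat – D-flat – F-flat

Root C-flat, quality minor eleventh:
C-flat — root
E-double-flat — minor 3rd
G-flat — perfect 5th
B-double-flat — minor 7th
D-flat — major 9th
F-flat — perfect 11th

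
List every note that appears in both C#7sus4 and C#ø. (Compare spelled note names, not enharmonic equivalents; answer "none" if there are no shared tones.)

C#, B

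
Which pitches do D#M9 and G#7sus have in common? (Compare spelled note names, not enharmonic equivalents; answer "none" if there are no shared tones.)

D#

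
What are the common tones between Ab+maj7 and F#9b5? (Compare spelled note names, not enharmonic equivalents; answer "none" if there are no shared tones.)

C  E

Ab+maj7: Ab C E G
F#9b5: F# A# C E G#
Common to both → C, E.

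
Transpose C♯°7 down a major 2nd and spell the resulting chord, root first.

A major 2nd down from C# is B, so the new chord is B diminished seventh.
B — root
D — minor 3rd
F — diminished 5th
Ab — diminished 7th

B, D, F, Ab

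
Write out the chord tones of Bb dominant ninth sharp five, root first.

Bb dominant ninth sharp five: dominant ninth sharp five on B♭.
Root: B♭
Major 3rd (3rd): D
Augmented 5th (5th): F♯
Minor 7th (7th): A♭
Major 9th (9th): C

B♭  D  F♯  A♭  C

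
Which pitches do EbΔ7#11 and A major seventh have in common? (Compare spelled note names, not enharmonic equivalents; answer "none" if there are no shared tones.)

A

EbΔ7#11 = E♭, G, B♭, D, A.
A major seventh = A, C♯, E, G♯.
Shared: A.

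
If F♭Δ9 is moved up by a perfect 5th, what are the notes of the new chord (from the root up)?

Transposed root: Fb → Cb (perfect 5th up). So we spell Cb major ninth:
root → Cb
3rd (major 3rd) → Eb
5th (perfect 5th) → Gb
7th (major 7th) → Bb
9th (major 9th) → Db

Cb  Eb  Gb  Bb  Db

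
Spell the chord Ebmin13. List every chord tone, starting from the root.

E♭ – G♭ – B♭ – D♭ – F – A♭ – C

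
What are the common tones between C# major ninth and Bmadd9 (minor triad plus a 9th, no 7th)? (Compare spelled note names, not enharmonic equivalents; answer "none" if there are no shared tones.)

C#

C# major ninth = C#, E#, G#, B#, D#.
Bmadd9 = B, D, F#, C#.
Shared: C#.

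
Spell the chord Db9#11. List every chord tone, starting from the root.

Db9#11 is a dominant ninth sharp eleven built on Db.
- root: Db
- major 3rd: F
- perfect 5th: Ab
- minor 7th: Cb
- major 9th: Eb
- augmented 11th: G

Db, F, Ab, Cb, Eb, G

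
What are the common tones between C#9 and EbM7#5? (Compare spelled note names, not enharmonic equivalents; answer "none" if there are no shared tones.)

B

C#9: C♯ E♯ G♯ B D♯
EbM7#5: E♭ G B D
Common to both → B.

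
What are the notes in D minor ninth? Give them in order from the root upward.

D  F  A  C  E

D minor ninth: minor ninth on D.
D — root
F — minor 3rd
A — perfect 5th
C — minor 7th
E — major 9th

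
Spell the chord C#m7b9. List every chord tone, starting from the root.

C#m7b9: minor seventh flat nine on C#.
- root: C#
- minor 3rd: E
- perfect 5th: G#
- minor 7th: B
- minor 9th: D

C#, E, G#, B, D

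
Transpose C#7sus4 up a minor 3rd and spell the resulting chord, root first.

E A B D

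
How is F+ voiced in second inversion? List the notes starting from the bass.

F+ = F–A–C#; second inversion → fifth (C#) lowest.

C#, F, A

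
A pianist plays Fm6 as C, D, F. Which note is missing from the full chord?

Ab

Fm6 = F, Ab, C, D. The voicing lacks the 3rd (minor 3rd), Ab.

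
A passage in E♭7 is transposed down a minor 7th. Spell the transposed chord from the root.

E♭ down a minor 7th → F. New chord: F dominant seventh.
Root: F
Major 3rd (3rd): A
Perfect 5th (5th): C
Minor 7th (7th): E♭

F  A  C  E♭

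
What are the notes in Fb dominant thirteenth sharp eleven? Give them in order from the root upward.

Root F-flat, quality dominant thirteenth sharp eleven:
- root: F-flat
- major 3rd: A-flat
- perfect 5th: C-flat
- minor 7th: E-double-flat
- major 9th: G-flat
- augmented 11th: B-flat
- major 13th: D-flat

F-flat – A-flat – C-flat – E-double-flat – G-flat – B-flat – D-flat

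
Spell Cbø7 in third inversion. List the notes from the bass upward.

B𝄫, C♭, E𝄫, G𝄫

In root position, Cbø7 is C♭–E𝄫–G𝄫–B𝄫.
Third inversion puts the seventh (B𝄫) in the bass.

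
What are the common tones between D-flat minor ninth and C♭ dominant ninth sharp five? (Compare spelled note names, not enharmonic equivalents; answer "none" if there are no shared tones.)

D♭ – C♭ – E♭

D-flat minor ninth: D♭ F♭ A♭ C♭ E♭
C♭ dominant ninth sharp five: C♭ E♭ G B𝄫 D♭
Common to both → D♭, C♭, E♭.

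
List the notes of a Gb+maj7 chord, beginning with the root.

Root Gb, quality augmented major seventh:
Gb — root
Bb — major 3rd
D — augmented 5th
F — major 7th

Gb  Bb  D  F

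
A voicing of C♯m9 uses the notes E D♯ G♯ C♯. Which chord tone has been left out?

C♯m9 = C♯, E, G♯, B, D♯. The voicing lacks the 7th (minor 7th), B.

B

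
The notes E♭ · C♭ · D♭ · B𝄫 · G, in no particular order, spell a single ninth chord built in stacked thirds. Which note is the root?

C♭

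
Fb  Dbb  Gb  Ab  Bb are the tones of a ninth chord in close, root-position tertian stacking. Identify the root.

Gb

Arranged so that each adjacent pair is a third by letter name: Gb – Bb – Dbb – Fb – Ab.
The bottom of that stack, Gb, is the root (this is Gb dominant ninth flat five).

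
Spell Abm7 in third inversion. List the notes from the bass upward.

Abm7 = Ab–Cb–Eb–Gb; third inversion → seventh (Gb) lowest.

Gb  Ab  Cb  Eb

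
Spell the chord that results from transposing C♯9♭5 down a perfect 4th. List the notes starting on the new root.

Transposed root: C# → G# (perfect 4th down). So we spell G# dominant ninth flat five:
- root: G#
- major 3rd: B#
- diminished 5th: D
- minor 7th: F#
- major 9th: A#

G#  B#  D  F#  A#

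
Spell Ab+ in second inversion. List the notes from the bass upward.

E – A♭ – C

Ab+ = A♭–C–E; second inversion → fifth (E) lowest.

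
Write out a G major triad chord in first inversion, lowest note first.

G major triad = G–B–D; first inversion → third (B) lowest.

B  D  G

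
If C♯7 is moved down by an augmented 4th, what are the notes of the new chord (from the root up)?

G B D F

An augmented 4th down from C# is G, so the new chord is G dominant seventh.
root → G
3rd (major 3rd) → B
5th (perfect 5th) → D
7th (minor 7th) → F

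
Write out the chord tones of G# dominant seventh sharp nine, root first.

G# B# D# F# A##

G# dominant seventh sharp nine: dominant seventh sharp nine on G#.
- root: G#
- major 3rd: B#
- perfect 5th: D#
- minor 7th: F#
- augmented 9th: A##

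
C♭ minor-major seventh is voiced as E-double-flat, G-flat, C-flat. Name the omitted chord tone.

B-flat

The full C♭ minor-major seventh chord is C-flat, E-double-flat, G-flat, B-flat.
Comparing with the voicing, the major 7th (7th) — B-flat — is absent.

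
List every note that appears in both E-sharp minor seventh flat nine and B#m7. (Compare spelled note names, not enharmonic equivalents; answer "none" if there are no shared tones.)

B# – D#

E-sharp minor seventh flat nine = E#, G#, B#, D#, F#.
B#m7 = B#, D#, F##, A#.
Shared: B#, D#.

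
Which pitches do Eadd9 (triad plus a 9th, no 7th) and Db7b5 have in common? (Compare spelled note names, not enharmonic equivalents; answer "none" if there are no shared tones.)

none

Eadd9 = E, G#, B, F#.
Db7b5 = Db, F, Abb, Cb.
Shared: none.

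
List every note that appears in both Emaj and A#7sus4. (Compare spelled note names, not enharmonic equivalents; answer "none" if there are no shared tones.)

G♯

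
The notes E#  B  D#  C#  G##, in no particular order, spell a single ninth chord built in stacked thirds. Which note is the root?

C#

Arranged so that each adjacent pair is a third by letter name: C# – E# – G## – B – D#.
The bottom of that stack, C#, is the root (this is C# dominant ninth sharp five).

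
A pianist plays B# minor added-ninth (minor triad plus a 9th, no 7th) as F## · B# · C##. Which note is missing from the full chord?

D#

B# minor added-ninth = B#, D#, F##, C##. The voicing lacks the 3rd (minor 3rd), D#.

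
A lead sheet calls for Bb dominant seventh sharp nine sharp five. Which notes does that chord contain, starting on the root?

B-flat, D, F-sharp, A-flat, C-sharp

Bb dominant seventh sharp nine sharp five: dominant seventh sharp nine sharp five on B-flat.
B-flat — root
D — major 3rd
F-sharp — augmented 5th
A-flat — minor 7th
C-sharp — augmented 9th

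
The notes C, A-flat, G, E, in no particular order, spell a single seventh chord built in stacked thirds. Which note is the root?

Arranged so that each adjacent pair is a third by letter name: A-flat – C – E – G.
The bottom of that stack, A-flat, is the root (this is A-flat augmented major seventh).

A-flat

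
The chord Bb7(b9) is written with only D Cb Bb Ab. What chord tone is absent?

The full Bb7(b9) chord is Bb, D, F, Ab, Cb.
Comparing with the voicing, the perfect 5th (5th) — F — is absent.

F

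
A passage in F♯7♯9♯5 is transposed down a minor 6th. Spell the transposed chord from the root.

A#  C##  E##  G#  B##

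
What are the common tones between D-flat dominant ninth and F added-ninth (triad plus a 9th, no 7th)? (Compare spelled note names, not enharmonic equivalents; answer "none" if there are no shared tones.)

D-flat dominant ninth = D-flat, F, A-flat, C-flat, E-flat.
F added-ninth = F, A, C, G.
Shared: F.

F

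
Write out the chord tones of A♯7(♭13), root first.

A#, C##, E#, G#, F#

Root A#, quality dominant seventh flat thirteen:
A# — root
C## — major 3rd
E# — perfect 5th
G# — minor 7th
F# — minor 13th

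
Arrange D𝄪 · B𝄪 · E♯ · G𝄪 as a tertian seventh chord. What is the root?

Arranged so that each adjacent pair is a third by letter name: E♯ – G𝄪 – B𝄪 – D𝄪.
The bottom of that stack, E♯, is the root (this is E♯ augmented major seventh).

E♯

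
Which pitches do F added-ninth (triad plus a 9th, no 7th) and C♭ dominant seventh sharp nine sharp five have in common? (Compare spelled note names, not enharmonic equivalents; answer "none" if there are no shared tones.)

F added-ninth = F, A, C, G.
C♭ dominant seventh sharp nine sharp five = Cb, Eb, G, Bbb, D.
Shared: G.

G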